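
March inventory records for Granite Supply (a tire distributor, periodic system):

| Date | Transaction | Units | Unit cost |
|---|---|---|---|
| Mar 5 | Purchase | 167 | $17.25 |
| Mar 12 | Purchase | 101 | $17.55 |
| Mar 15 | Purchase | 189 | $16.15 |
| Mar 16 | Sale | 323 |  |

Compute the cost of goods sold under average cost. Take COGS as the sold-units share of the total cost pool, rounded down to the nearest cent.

COGS = $5,446.22

Mar 16, sell 323: 323/457 × $7,705.65 → $5,446.22
Ending inventory (cost pool remaining) = $2,259.43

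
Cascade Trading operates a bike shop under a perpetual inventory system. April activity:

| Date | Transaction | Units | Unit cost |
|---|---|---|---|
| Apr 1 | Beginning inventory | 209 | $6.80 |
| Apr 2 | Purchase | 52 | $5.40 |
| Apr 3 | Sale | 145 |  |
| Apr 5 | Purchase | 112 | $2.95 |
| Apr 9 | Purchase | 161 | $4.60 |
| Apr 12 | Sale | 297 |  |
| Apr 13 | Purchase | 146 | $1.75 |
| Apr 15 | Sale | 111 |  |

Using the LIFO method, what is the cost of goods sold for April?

COGS = $2,341.65

Apr 3, 145 sold [LIFO — newest first]: 52 @ $5.40 + 93 @ $6.80 = $913.20
Apr 12, 297 sold [LIFO — newest first]: 161 @ $4.60 + 112 @ $2.95 + 24 @ $6.80 = $1,234.20
Apr 15, 111 sold [LIFO — newest first]: 111 @ $1.75 = $194.25
Total COGS = $913.20 + $1,234.20 + $194.25 = $2,341.65
Ending inventory: 92 @ $6.80 + 35 @ $1.75 = $686.85
Check: goods available $3,028.50 = COGS $2,341.65 + ending $686.85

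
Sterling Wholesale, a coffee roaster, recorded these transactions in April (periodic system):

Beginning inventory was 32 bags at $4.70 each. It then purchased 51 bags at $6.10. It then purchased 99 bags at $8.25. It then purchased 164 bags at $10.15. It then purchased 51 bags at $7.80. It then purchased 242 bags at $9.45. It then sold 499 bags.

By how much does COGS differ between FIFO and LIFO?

$391.25

FIFO COGS: 32 @ $4.70 + 51 @ $6.10 + 99 @ $8.25 + 164 @ $10.15 + 51 @ $7.80 + 102 @ $9.45 = $4,304.55
LIFO COGS: 242 @ $9.45 + 51 @ $7.80 + 164 @ $10.15 + 42 @ $8.25 = $4,695.80
Difference = |$4,304.55 − $4,695.80| = $391.25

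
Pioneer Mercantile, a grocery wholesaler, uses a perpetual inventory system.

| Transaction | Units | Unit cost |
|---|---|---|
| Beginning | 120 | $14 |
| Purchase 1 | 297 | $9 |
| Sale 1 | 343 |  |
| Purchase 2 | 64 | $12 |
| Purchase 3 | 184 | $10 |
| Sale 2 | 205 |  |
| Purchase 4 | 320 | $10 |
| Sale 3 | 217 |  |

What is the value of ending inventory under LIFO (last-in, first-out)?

Sale 1 (343) [LIFO — newest first]: 297 @ $9 + 46 @ $14 = $3,317
Sale 2 (205) [LIFO — newest first]: 184 @ $10 + 21 @ $12 = $2,092
Sale 3 (217) [LIFO — newest first]: 217 @ $10 = $2,170
Total COGS = $3,317 + $2,092 + $2,170 = $7,579
Ending inventory: 74 @ $14 + 43 @ $12 + 103 @ $10 = $2,582

Ending inventory = $2,582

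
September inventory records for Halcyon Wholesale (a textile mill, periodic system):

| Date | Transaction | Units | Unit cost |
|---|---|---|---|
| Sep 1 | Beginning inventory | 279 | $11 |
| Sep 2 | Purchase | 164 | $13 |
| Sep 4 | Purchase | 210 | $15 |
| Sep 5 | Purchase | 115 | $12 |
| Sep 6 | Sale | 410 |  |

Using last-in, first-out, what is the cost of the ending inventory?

Ending inventory = $4,096

Sep 6, 410 sold [LIFO — newest first]: 115 @ $12 + 210 @ $15 + 85 @ $13 = $5,635
Ending inventory: 279 @ $11 + 79 @ $13 = $4,096
Check: goods available $9,731 = COGS $5,635 + ending $4,096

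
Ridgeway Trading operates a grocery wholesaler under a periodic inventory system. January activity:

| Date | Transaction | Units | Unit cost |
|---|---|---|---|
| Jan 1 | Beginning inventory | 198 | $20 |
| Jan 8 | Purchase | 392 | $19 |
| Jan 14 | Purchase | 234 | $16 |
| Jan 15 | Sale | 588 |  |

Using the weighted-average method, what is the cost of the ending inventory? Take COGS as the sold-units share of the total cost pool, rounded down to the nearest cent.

Jan 15, sell 588: 588/824 × $15,152.00 → $10,812.34
Ending inventory (cost pool remaining) = $4,339.66
Check: goods available $15,152.00 = COGS $10,812.34 + ending $4,339.66

Ending inventory = $4,339.66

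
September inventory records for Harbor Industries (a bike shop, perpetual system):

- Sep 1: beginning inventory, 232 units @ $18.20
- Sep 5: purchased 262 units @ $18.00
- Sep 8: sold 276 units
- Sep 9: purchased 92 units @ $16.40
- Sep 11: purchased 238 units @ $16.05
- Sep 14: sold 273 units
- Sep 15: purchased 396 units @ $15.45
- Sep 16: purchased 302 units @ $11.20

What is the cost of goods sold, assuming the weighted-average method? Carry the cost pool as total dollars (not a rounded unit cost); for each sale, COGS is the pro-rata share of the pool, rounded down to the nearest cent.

After Sep 1: 232 on hand, pool $4,222.40 (≈ $18.2000 each)
After Sep 5: 494 on hand, pool $8,938.40 (≈ $18.0939 each)
Sep 8, sell 276: 276/494 × $8,938.40 → $4,993.92
After Sep 9: 310 on hand, pool $5,453.28 (≈ $17.5912 each)
After Sep 11: 548 on hand, pool $9,273.18 (≈ $16.9219 each)
Sep 14, sell 273: 273/548 × $9,273.18 → $4,619.66
After Sep 15: 671 on hand, pool $10,771.72 (≈ $16.0532 each)
After Sep 16: 973 on hand, pool $14,154.12 (≈ $14.5469 each)
Total COGS = $4,993.92 + $4,619.66 = $9,613.58
Ending inventory (cost pool remaining) = $14,154.12
Check: goods available $23,767.70 = COGS $9,613.58 + ending $14,154.12

COGS = $9,613.58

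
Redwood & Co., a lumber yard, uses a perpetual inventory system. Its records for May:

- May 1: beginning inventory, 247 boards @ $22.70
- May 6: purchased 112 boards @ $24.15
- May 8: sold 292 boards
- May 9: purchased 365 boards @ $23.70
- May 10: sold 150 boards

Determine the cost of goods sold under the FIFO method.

May 8, 292 sold [FIFO — oldest first]: 247 @ $22.70 + 45 @ $24.15 = $6,693.65
May 10, 150 sold [FIFO — oldest first]: 67 @ $24.15 + 83 @ $23.70 = $3,585.15
Total COGS = $6,693.65 + $3,585.15 = $10,278.80
Ending inventory: 282 @ $23.70 = $6,683.40
Check: goods available $16,962.20 = COGS $10,278.80 + ending $6,683.40

COGS = $10,278.80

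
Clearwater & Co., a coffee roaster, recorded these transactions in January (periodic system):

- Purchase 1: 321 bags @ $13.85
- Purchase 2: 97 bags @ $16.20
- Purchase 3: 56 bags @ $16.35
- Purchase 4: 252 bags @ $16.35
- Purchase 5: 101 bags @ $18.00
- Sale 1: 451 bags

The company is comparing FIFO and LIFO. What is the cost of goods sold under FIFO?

FIFO COGS: 321 @ $13.85 + 97 @ $16.20 + 33 @ $16.35 = $6,556.80
LIFO COGS: 101 @ $18.00 + 252 @ $16.35 + 56 @ $16.35 + 42 @ $16.20 = $7,534.20

COGS = $6,556.80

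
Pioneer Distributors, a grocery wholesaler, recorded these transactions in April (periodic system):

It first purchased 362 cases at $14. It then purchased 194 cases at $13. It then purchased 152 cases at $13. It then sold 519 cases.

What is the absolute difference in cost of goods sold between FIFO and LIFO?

FIFO COGS: 362 @ $14 + 157 @ $13 = $7,109
LIFO COGS: 152 @ $13 + 194 @ $13 + 173 @ $14 = $6,920
Difference = |$7,109 − $6,920| = $189

$189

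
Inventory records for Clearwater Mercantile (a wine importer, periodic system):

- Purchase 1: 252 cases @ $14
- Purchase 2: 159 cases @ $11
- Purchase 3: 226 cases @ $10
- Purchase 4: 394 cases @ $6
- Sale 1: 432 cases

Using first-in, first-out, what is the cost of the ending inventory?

Ending inventory = $4,414

Sale 1 (432) [FIFO — oldest first]: 252 @ $14 + 159 @ $11 + 21 @ $10 = $5,487
Ending inventory: 205 @ $10 + 394 @ $6 = $4,414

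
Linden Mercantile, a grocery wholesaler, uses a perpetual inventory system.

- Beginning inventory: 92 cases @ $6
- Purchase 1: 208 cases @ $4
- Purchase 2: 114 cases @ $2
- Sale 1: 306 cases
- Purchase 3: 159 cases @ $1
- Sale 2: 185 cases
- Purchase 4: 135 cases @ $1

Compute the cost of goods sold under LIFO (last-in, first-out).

Sale 1 (306) [LIFO — newest first]: 114 @ $2 + 192 @ $4 = $996
Sale 2 (185) [LIFO — newest first]: 159 @ $1 + 16 @ $4 + 10 @ $6 = $283
Total COGS = $996 + $283 = $1,279
Ending inventory: 82 @ $6 + 135 @ $1 = $627

COGS = $1,279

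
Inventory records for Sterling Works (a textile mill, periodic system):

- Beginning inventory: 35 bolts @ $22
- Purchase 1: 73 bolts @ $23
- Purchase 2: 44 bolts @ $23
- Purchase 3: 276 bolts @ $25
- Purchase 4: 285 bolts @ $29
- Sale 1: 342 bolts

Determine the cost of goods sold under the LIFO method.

COGS = $9,690

Sale 1 (342) [LIFO — newest first]: 285 @ $29 + 57 @ $25 = $9,690
Ending inventory: 35 @ $22 + 73 @ $23 + 44 @ $23 + 219 @ $25 = $8,936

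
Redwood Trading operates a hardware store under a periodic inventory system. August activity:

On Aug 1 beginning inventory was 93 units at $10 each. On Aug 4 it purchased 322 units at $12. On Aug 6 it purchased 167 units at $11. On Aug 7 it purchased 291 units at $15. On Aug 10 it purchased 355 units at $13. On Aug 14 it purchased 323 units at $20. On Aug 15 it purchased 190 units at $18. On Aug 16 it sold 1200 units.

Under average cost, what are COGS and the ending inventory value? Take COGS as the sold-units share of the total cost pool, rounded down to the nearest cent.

Aug 16, sell 1200: 1200/1741 × $25,491.00 → $17,569.90
Ending inventory (cost pool remaining) = $7,921.10
Check: goods available $25,491.00 = COGS $17,569.90 + ending $7,921.10

COGS = $17,569.90; ending inventory = $7,921.10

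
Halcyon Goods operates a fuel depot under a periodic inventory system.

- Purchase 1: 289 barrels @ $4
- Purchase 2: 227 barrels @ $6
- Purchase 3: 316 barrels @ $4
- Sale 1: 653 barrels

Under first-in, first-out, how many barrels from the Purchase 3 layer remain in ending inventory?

179

Sale 1 (653) [FIFO — oldest first]: 289 @ $4 + 227 @ $6 + 137 @ $4 = $3,066
Ending inventory: 179 @ $4 = $716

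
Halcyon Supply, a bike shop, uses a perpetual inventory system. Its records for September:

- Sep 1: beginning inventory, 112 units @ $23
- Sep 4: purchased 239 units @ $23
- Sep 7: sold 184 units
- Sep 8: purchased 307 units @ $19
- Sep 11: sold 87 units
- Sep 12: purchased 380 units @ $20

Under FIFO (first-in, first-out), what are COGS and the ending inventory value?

Sep 7, 184 sold [FIFO — oldest first]: 112 @ $23 + 72 @ $23 = $4,232
Sep 11, 87 sold [FIFO — oldest first]: 87 @ $23 = $2,001
Total COGS = $4,232 + $2,001 = $6,233
Ending inventory: 80 @ $23 + 307 @ $19 + 380 @ $20 = $15,273

COGS = $6,233; ending inventory = $15,273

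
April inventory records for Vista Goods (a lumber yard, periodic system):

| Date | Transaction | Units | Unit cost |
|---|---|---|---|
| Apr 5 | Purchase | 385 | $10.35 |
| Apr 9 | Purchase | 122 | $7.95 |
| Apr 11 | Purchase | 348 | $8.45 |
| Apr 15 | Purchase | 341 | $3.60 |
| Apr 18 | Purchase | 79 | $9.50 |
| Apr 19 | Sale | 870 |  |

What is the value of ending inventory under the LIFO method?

Apr 19, 870 sold [LIFO — newest first]: 79 @ $9.50 + 341 @ $3.60 + 348 @ $8.45 + 102 @ $7.95 = $5,729.60
Ending inventory: 385 @ $10.35 + 20 @ $7.95 = $4,143.75
Check: goods available $9,873.35 = COGS $5,729.60 + ending $4,143.75

Ending inventory = $4,143.75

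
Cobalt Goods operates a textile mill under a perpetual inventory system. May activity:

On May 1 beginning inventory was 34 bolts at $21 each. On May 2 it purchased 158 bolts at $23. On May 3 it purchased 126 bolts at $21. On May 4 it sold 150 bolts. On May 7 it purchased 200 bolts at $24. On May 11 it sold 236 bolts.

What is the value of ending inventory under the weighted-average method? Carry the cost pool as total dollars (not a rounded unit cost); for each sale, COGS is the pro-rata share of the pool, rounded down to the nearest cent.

Ending inventory = $3,047.11

After May 1: 34 on hand, pool $714.00 (≈ $21.0000 each)
After May 2: 192 on hand, pool $4,348.00 (≈ $22.6458 each)
After May 3: 318 on hand, pool $6,994.00 (≈ $21.9937 each)
May 4, sell 150: 150/318 × $6,994.00 → $3,299.05
After May 7: 368 on hand, pool $8,494.95 (≈ $23.0841 each)
May 11, sell 236: 236/368 × $8,494.95 → $5,447.84
Total COGS = $3,299.05 + $5,447.84 = $8,746.89
Ending inventory (cost pool remaining) = $3,047.11
Check: goods available $11,794.00 = COGS $8,746.89 + ending $3,047.11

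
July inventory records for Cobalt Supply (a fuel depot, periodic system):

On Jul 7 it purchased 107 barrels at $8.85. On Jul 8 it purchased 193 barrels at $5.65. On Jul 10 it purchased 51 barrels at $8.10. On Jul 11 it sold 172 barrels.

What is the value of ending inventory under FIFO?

Jul 11, 172 sold [FIFO — oldest first]: 107 @ $8.85 + 65 @ $5.65 = $1,314.20
Ending inventory: 128 @ $5.65 + 51 @ $8.10 = $1,136.30
Check: goods available $2,450.50 = COGS $1,314.20 + ending $1,136.30

Ending inventory = $1,136.30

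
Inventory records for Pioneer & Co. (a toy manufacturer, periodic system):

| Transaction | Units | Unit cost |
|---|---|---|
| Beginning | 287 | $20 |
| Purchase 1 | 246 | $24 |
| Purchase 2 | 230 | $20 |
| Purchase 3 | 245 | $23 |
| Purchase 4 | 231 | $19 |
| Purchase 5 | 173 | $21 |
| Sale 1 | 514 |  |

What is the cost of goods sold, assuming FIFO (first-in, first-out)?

COGS = $11,188

Sale 1 (514) [FIFO — oldest first]: 287 @ $20 + 227 @ $24 = $11,188
Ending inventory: 19 @ $24 + 230 @ $20 + 245 @ $23 + 231 @ $19 + 173 @ $21 = $18,713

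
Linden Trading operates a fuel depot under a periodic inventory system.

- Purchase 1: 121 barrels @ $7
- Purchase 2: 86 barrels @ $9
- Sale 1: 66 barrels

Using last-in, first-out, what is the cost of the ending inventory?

Ending inventory = $1,027

Sale 1 (66) [LIFO — newest first]: 66 @ $9 = $594
Ending inventory: 121 @ $7 + 20 @ $9 = $1,027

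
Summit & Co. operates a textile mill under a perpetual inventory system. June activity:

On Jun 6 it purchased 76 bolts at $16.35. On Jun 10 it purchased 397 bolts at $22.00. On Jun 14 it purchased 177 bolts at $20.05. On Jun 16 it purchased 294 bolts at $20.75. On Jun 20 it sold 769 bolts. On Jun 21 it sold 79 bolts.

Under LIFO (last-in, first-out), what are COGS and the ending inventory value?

COGS = $17,943.35; ending inventory = $1,682.60

Jun 20, 769 sold [LIFO — newest first]: 294 @ $20.75 + 177 @ $20.05 + 298 @ $22.00 = $16,205.35
Jun 21, 79 sold [LIFO — newest first]: 79 @ $22.00 = $1,738.00
Total COGS = $16,205.35 + $1,738.00 = $17,943.35
Ending inventory: 76 @ $16.35 + 20 @ $22.00 = $1,682.60
Check: goods available $19,625.95 = COGS $17,943.35 + ending $1,682.60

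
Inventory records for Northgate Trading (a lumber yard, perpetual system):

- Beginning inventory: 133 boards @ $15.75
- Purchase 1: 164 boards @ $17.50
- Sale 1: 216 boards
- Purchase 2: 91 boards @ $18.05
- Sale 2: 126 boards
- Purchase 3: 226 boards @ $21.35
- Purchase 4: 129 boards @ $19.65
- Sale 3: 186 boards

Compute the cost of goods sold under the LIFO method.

COGS = $9,634.60

Sale 1 (216) [LIFO — newest first]: 164 @ $17.50 + 52 @ $15.75 = $3,689.00
Sale 2 (126) [LIFO — newest first]: 91 @ $18.05 + 35 @ $15.75 = $2,193.80
Sale 3 (186) [LIFO — newest first]: 129 @ $19.65 + 57 @ $21.35 = $3,751.80
Total COGS = $3,689.00 + $2,193.80 + $3,751.80 = $9,634.60
Ending inventory: 46 @ $15.75 + 169 @ $21.35 = $4,332.65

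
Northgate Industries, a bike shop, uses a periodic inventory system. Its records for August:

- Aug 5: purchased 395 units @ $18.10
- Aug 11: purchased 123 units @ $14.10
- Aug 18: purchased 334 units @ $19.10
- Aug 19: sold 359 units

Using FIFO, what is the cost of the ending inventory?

Aug 19, 359 sold [FIFO — oldest first]: 359 @ $18.10 = $6,497.90
Ending inventory: 36 @ $18.10 + 123 @ $14.10 + 334 @ $19.10 = $8,765.30

Ending inventory = $8,765.30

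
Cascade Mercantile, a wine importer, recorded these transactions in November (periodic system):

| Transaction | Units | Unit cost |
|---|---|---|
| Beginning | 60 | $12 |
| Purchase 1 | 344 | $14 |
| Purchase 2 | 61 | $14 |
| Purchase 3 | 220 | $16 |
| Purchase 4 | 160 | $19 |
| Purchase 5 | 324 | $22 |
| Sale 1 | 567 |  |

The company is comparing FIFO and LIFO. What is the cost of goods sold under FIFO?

FIFO COGS: 60 @ $12 + 344 @ $14 + 61 @ $14 + 102 @ $16 = $8,022
LIFO COGS: 324 @ $22 + 160 @ $19 + 83 @ $16 = $11,496

COGS = $8,022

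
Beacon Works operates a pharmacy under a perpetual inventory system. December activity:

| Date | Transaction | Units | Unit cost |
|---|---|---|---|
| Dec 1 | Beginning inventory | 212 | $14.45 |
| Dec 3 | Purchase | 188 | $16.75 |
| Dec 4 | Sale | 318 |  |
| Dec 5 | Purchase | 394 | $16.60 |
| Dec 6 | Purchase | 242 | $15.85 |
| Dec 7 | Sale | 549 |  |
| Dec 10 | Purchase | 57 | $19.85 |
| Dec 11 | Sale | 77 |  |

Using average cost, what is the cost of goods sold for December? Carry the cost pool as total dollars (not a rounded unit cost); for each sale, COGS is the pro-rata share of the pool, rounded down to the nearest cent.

After Dec 1: 212 on hand, pool $3,063.40 (≈ $14.4500 each)
After Dec 3: 400 on hand, pool $6,212.40 (≈ $15.5310 each)
Dec 4, sell 318: 318/400 × $6,212.40 → $4,938.85
After Dec 5: 476 on hand, pool $7,813.95 (≈ $16.4159 each)
After Dec 6: 718 on hand, pool $11,649.65 (≈ $16.2251 each)
Dec 7, sell 549: 549/718 × $11,649.65 → $8,907.60
After Dec 10: 226 on hand, pool $3,873.50 (≈ $17.1394 each)
Dec 11, sell 77: 77/226 × $3,873.50 → $1,319.73
Total COGS = $4,938.85 + $8,907.60 + $1,319.73 = $15,166.18
Ending inventory (cost pool remaining) = $2,553.77
Check: goods available $17,719.95 = COGS $15,166.18 + ending $2,553.77

COGS = $15,166.18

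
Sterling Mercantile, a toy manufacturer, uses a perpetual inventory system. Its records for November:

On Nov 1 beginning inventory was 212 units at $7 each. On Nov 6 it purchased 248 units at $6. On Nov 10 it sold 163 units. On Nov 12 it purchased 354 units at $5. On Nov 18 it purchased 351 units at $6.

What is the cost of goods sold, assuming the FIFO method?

COGS = $1,141

Nov 10, 163 sold [FIFO — oldest first]: 163 @ $7 = $1,141
Ending inventory: 49 @ $7 + 248 @ $6 + 354 @ $5 + 351 @ $6 = $5,707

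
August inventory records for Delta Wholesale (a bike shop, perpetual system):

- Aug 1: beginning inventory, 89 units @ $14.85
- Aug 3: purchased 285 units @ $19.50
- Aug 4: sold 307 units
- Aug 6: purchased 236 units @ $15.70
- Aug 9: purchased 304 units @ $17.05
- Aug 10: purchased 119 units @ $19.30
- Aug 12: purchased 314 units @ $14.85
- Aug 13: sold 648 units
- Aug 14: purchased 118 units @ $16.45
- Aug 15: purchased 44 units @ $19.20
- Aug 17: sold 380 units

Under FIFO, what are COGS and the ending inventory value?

COGS = $22,548.95; ending inventory = $2,964.10

Aug 4, 307 sold [FIFO — oldest first]: 89 @ $14.85 + 218 @ $19.50 = $5,572.65
Aug 13, 648 sold [FIFO — oldest first]: 67 @ $19.50 + 236 @ $15.70 + 304 @ $17.05 + 41 @ $19.30 = $10,986.20
Aug 17, 380 sold [FIFO — oldest first]: 78 @ $19.30 + 302 @ $14.85 = $5,990.10
Total COGS = $5,572.65 + $10,986.20 + $5,990.10 = $22,548.95
Ending inventory: 12 @ $14.85 + 118 @ $16.45 + 44 @ $19.20 = $2,964.10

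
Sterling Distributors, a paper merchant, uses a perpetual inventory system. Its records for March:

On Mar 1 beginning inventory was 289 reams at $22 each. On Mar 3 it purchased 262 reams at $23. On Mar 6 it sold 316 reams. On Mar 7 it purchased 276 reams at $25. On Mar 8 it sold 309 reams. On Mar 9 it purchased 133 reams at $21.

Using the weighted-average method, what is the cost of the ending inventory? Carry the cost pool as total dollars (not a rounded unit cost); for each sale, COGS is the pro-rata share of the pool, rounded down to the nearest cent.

After Mar 1: 289 on hand, pool $6,358.00 (≈ $22.0000 each)
After Mar 3: 551 on hand, pool $12,384.00 (≈ $22.4755 each)
Mar 6, sell 316: 316/551 × $12,384.00 → $7,102.25
After Mar 7: 511 on hand, pool $12,181.75 (≈ $23.8390 each)
Mar 8, sell 309: 309/511 × $12,181.75 → $7,366.26
After Mar 9: 335 on hand, pool $7,608.49 (≈ $22.7119 each)
Total COGS = $7,102.25 + $7,366.26 = $14,468.51
Ending inventory (cost pool remaining) = $7,608.49

Ending inventory = $7,608.49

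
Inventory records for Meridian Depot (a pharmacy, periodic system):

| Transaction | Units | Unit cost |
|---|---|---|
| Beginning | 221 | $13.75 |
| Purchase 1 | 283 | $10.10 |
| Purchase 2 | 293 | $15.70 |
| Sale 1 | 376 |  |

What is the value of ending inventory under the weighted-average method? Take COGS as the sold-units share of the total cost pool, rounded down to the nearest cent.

Ending inventory = $5,544.92

Sale 1, sell 376: 376/797 × $10,497.15 → $4,952.23
Ending inventory (cost pool remaining) = $5,544.92
Check: goods available $10,497.15 = COGS $4,952.23 + ending $5,544.92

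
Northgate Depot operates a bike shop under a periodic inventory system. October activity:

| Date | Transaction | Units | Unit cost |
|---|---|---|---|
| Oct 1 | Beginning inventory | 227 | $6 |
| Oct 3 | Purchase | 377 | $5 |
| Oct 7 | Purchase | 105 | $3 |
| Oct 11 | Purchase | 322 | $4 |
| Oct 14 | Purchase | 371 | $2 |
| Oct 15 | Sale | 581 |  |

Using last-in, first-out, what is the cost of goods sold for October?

Oct 15, 581 sold [LIFO — newest first]: 371 @ $2 + 210 @ $4 = $1,582
Ending inventory: 227 @ $6 + 377 @ $5 + 105 @ $3 + 112 @ $4 = $4,010

COGS = $1,582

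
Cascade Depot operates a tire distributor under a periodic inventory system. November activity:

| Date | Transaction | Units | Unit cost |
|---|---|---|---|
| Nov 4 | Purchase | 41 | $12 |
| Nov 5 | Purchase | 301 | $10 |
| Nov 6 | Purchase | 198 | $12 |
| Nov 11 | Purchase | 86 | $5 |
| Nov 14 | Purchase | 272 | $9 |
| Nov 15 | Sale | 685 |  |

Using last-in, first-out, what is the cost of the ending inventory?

Nov 15, 685 sold [LIFO — newest first]: 272 @ $9 + 86 @ $5 + 198 @ $12 + 129 @ $10 = $6,544
Ending inventory: 41 @ $12 + 172 @ $10 = $2,212

Ending inventory = $2,212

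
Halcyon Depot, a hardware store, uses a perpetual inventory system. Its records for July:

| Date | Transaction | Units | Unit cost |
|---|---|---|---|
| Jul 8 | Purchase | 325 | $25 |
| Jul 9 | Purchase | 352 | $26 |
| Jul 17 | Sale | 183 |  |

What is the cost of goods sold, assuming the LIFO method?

Jul 17, 183 sold [LIFO — newest first]: 183 @ $26 = $4,758
Ending inventory: 325 @ $25 + 169 @ $26 = $12,519
Check: goods available $17,277 = COGS $4,758 + ending $12,519

COGS = $4,758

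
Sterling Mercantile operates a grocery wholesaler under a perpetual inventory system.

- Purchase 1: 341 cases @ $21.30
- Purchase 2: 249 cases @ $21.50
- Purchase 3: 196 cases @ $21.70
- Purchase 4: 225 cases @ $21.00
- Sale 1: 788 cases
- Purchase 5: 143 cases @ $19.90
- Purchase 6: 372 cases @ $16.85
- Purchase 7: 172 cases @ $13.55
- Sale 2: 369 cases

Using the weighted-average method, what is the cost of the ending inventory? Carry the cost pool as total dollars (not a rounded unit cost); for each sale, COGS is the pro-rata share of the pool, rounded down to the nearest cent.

Ending inventory = $9,635.63

After Purchase 1: 341 on hand, pool $7,263.30 (≈ $21.3000 each)
After Purchase 2: 590 on hand, pool $12,616.80 (≈ $21.3844 each)
After Purchase 3: 786 on hand, pool $16,870.00 (≈ $21.4631 each)
After Purchase 4: 1011 on hand, pool $21,595.00 (≈ $21.3600 each)
Sale 1, sell 788: 788/1011 × $21,595.00 → $16,831.71
After Purchase 5: 366 on hand, pool $7,608.99 (≈ $20.7896 each)
After Purchase 6: 738 on hand, pool $13,877.19 (≈ $18.8038 each)
After Purchase 7: 910 on hand, pool $16,207.79 (≈ $17.8108 each)
Sale 2, sell 369: 369/910 × $16,207.79 → $6,572.16
Total COGS = $16,831.71 + $6,572.16 = $23,403.87
Ending inventory (cost pool remaining) = $9,635.63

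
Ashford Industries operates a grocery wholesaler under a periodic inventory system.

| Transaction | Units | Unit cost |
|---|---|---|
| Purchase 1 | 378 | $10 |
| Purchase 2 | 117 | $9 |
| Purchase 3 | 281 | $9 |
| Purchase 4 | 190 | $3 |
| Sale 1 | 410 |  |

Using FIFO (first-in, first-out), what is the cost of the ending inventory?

Sale 1 (410) [FIFO — oldest first]: 378 @ $10 + 32 @ $9 = $4,068
Ending inventory: 85 @ $9 + 281 @ $9 + 190 @ $3 = $3,864

Ending inventory = $3,864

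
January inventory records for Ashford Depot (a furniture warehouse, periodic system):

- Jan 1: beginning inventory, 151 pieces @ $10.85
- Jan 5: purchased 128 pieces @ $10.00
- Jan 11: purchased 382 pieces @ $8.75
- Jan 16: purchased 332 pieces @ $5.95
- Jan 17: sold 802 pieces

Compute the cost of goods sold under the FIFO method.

Jan 17, 802 sold [FIFO — oldest first]: 151 @ $10.85 + 128 @ $10.00 + 382 @ $8.75 + 141 @ $5.95 = $7,099.80
Ending inventory: 191 @ $5.95 = $1,136.45
Check: goods available $8,236.25 = COGS $7,099.80 + ending $1,136.45

COGS = $7,099.80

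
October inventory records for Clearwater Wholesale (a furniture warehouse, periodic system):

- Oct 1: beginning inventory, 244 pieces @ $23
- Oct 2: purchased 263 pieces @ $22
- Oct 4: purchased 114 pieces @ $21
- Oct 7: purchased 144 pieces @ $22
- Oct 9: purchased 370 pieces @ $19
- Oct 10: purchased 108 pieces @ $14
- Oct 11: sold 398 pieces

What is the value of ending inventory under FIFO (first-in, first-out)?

Oct 11, 398 sold [FIFO — oldest first]: 244 @ $23 + 154 @ $22 = $9,000
Ending inventory: 109 @ $22 + 114 @ $21 + 144 @ $22 + 370 @ $19 + 108 @ $14 = $16,502

Ending inventory = $16,502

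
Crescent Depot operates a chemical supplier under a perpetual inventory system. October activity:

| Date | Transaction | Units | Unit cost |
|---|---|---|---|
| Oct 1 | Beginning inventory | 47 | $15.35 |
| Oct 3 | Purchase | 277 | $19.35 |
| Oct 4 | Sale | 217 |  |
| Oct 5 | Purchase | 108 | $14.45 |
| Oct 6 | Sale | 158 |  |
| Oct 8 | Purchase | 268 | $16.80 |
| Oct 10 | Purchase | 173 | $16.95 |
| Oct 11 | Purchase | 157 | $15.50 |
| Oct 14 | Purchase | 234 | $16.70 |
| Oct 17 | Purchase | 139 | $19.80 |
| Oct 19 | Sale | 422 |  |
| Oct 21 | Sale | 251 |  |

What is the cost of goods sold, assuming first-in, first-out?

Oct 4, 217 sold [FIFO — oldest first]: 47 @ $15.35 + 170 @ $19.35 = $4,010.95
Oct 6, 158 sold [FIFO — oldest first]: 107 @ $19.35 + 51 @ $14.45 = $2,807.40
Oct 19, 422 sold [FIFO — oldest first]: 57 @ $14.45 + 268 @ $16.80 + 97 @ $16.95 = $6,970.20
Oct 21, 251 sold [FIFO — oldest first]: 76 @ $16.95 + 157 @ $15.50 + 18 @ $16.70 = $4,022.30
Total COGS = $4,010.95 + $2,807.40 + $6,970.20 + $4,022.30 = $17,810.85
Ending inventory: 216 @ $16.70 + 139 @ $19.80 = $6,359.40

COGS = $17,810.85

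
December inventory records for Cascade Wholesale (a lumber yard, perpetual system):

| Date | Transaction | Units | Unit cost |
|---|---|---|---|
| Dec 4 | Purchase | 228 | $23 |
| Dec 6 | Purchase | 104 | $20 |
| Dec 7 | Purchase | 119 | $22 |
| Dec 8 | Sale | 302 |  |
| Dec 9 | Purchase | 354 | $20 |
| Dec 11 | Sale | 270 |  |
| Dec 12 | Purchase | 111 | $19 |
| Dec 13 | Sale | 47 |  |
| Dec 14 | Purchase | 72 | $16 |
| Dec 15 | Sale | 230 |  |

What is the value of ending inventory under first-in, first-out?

Dec 8, 302 sold [FIFO — oldest first]: 228 @ $23 + 74 @ $20 = $6,724
Dec 11, 270 sold [FIFO — oldest first]: 30 @ $20 + 119 @ $22 + 121 @ $20 = $5,638
Dec 13, 47 sold [FIFO — oldest first]: 47 @ $20 = $940
Dec 15, 230 sold [FIFO — oldest first]: 186 @ $20 + 44 @ $19 = $4,556
Total COGS = $6,724 + $5,638 + $940 + $4,556 = $17,858
Ending inventory: 67 @ $19 + 72 @ $16 = $2,425

Ending inventory = $2,425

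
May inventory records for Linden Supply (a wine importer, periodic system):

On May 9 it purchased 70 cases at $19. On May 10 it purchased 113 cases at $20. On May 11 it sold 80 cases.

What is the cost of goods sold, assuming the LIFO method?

May 11, 80 sold [LIFO — newest first]: 80 @ $20 = $1,600
Ending inventory: 70 @ $19 + 33 @ $20 = $1,990

COGS = $1,600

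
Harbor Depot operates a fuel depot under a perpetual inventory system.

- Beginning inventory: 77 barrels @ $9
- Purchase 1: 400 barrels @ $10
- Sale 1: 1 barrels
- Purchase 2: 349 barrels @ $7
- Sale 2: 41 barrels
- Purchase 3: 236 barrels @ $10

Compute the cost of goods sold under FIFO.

COGS = $378

Sale 1 (1) [FIFO — oldest first]: 1 @ $9 = $9
Sale 2 (41) [FIFO — oldest first]: 41 @ $9 = $369
Total COGS = $9 + $369 = $378
Ending inventory: 35 @ $9 + 400 @ $10 + 349 @ $7 + 236 @ $10 = $9,118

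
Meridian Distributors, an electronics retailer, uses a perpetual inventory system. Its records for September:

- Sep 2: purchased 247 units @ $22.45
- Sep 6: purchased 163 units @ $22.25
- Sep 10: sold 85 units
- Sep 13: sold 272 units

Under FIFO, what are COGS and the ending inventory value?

Sep 10, 85 sold [FIFO — oldest first]: 85 @ $22.45 = $1,908.25
Sep 13, 272 sold [FIFO — oldest first]: 162 @ $22.45 + 110 @ $22.25 = $6,084.40
Total COGS = $1,908.25 + $6,084.40 = $7,992.65
Ending inventory: 53 @ $22.25 = $1,179.25

COGS = $7,992.65; ending inventory = $1,179.25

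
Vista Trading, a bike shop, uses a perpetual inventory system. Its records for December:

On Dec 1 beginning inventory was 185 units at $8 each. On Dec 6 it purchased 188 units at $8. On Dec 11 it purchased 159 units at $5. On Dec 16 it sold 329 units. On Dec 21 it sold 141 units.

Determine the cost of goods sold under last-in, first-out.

COGS = $3,283

Dec 16, 329 sold [LIFO — newest first]: 159 @ $5 + 170 @ $8 = $2,155
Dec 21, 141 sold [LIFO — newest first]: 18 @ $8 + 123 @ $8 = $1,128
Total COGS = $2,155 + $1,128 = $3,283
Ending inventory: 62 @ $8 = $496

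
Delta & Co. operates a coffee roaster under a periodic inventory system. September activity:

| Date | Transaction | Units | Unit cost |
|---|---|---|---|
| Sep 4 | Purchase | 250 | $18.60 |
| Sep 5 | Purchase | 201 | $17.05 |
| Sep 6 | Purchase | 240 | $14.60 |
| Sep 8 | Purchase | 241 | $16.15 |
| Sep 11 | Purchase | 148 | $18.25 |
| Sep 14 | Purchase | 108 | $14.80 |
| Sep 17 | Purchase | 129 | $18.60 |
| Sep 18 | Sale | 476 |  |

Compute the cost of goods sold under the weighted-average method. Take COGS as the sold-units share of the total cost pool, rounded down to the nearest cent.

Sep 18, sell 476: 476/1317 × $22,172.00 → $8,013.57
Ending inventory (cost pool remaining) = $14,158.43
Check: goods available $22,172.00 = COGS $8,013.57 + ending $14,158.43

COGS = $8,013.57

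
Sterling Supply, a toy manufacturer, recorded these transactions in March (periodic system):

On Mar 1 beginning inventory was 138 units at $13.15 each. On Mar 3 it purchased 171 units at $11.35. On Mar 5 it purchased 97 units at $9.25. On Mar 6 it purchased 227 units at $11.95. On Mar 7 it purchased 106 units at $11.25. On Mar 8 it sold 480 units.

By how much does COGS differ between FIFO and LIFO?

$167.20

FIFO COGS: 138 @ $13.15 + 171 @ $11.35 + 97 @ $9.25 + 74 @ $11.95 = $5,537.10
LIFO COGS: 106 @ $11.25 + 227 @ $11.95 + 97 @ $9.25 + 50 @ $11.35 = $5,369.90
Difference = |$5,537.10 − $5,369.90| = $167.20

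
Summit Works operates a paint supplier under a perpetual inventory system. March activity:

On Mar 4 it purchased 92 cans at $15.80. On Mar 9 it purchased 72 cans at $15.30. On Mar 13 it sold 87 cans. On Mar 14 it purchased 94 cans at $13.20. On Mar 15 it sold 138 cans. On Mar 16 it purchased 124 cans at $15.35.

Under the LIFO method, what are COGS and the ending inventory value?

COGS = $3,274.60; ending inventory = $2,424.80

Mar 13, 87 sold [LIFO — newest first]: 72 @ $15.30 + 15 @ $15.80 = $1,338.60
Mar 15, 138 sold [LIFO — newest first]: 94 @ $13.20 + 44 @ $15.80 = $1,936.00
Total COGS = $1,338.60 + $1,936.00 = $3,274.60
Ending inventory: 33 @ $15.80 + 124 @ $15.35 = $2,424.80
Check: goods available $5,699.40 = COGS $3,274.60 + ending $2,424.80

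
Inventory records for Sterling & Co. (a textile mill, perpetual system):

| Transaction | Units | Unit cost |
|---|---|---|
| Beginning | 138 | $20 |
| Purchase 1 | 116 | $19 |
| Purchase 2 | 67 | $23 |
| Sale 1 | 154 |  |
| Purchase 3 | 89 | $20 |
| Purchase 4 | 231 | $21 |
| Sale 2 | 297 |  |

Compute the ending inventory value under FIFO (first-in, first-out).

Sale 1 (154) [FIFO — oldest first]: 138 @ $20 + 16 @ $19 = $3,064
Sale 2 (297) [FIFO — oldest first]: 100 @ $19 + 67 @ $23 + 89 @ $20 + 41 @ $21 = $6,082
Total COGS = $3,064 + $6,082 = $9,146
Ending inventory: 190 @ $21 = $3,990

Ending inventory = $3,990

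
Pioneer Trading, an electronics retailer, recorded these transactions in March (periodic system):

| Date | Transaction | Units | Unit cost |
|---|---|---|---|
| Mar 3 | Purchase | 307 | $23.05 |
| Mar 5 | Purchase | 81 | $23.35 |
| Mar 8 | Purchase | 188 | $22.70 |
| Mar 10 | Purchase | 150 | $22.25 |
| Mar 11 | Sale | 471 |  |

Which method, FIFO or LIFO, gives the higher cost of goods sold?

FIFO COGS: 307 @ $23.05 + 81 @ $23.35 + 83 @ $22.70 = $10,851.80
LIFO COGS: 150 @ $22.25 + 188 @ $22.70 + 81 @ $23.35 + 52 @ $23.05 = $10,695.05

FIFO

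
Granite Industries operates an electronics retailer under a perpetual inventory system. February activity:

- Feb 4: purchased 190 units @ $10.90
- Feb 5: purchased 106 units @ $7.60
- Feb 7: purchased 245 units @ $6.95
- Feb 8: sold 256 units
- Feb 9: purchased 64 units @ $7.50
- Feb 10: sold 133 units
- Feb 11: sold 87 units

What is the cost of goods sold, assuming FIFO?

Feb 8, 256 sold [FIFO — oldest first]: 190 @ $10.90 + 66 @ $7.60 = $2,572.60
Feb 10, 133 sold [FIFO — oldest first]: 40 @ $7.60 + 93 @ $6.95 = $950.35
Feb 11, 87 sold [FIFO — oldest first]: 87 @ $6.95 = $604.65
Total COGS = $2,572.60 + $950.35 + $604.65 = $4,127.60
Ending inventory: 65 @ $6.95 + 64 @ $7.50 = $931.75

COGS = $4,127.60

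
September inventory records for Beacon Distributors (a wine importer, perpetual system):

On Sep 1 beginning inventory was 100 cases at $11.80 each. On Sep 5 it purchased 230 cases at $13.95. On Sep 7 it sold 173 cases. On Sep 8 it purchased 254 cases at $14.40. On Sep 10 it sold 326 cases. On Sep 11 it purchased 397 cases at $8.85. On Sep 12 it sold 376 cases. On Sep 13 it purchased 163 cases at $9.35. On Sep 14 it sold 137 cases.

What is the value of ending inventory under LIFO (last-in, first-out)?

Ending inventory = $1,431.95

Sep 7, 173 sold [LIFO — newest first]: 173 @ $13.95 = $2,413.35
Sep 10, 326 sold [LIFO — newest first]: 254 @ $14.40 + 57 @ $13.95 + 15 @ $11.80 = $4,629.75
Sep 12, 376 sold [LIFO — newest first]: 376 @ $8.85 = $3,327.60
Sep 14, 137 sold [LIFO — newest first]: 137 @ $9.35 = $1,280.95
Total COGS = $2,413.35 + $4,629.75 + $3,327.60 + $1,280.95 = $11,651.65
Ending inventory: 85 @ $11.80 + 21 @ $8.85 + 26 @ $9.35 = $1,431.95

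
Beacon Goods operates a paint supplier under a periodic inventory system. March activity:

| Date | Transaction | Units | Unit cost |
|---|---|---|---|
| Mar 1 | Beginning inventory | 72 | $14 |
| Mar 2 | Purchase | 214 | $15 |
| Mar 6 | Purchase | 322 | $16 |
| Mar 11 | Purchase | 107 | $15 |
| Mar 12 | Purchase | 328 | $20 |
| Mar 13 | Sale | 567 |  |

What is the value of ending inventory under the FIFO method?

Mar 13, 567 sold [FIFO — oldest first]: 72 @ $14 + 214 @ $15 + 281 @ $16 = $8,714
Ending inventory: 41 @ $16 + 107 @ $15 + 328 @ $20 = $8,821
Check: goods available $17,535 = COGS $8,714 + ending $8,821

Ending inventory = $8,821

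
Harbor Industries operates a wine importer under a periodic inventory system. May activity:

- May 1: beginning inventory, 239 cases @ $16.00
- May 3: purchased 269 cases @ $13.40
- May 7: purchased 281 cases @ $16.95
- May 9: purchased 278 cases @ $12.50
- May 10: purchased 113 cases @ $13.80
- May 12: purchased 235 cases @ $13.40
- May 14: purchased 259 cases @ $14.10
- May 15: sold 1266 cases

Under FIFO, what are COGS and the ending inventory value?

May 15, 1266 sold [FIFO — oldest first]: 239 @ $16.00 + 269 @ $13.40 + 281 @ $16.95 + 278 @ $12.50 + 113 @ $13.80 + 86 @ $13.40 = $18,378.35
Ending inventory: 149 @ $13.40 + 259 @ $14.10 = $5,648.50
Check: goods available $24,026.85 = COGS $18,378.35 + ending $5,648.50

COGS = $18,378.35; ending inventory = $5,648.50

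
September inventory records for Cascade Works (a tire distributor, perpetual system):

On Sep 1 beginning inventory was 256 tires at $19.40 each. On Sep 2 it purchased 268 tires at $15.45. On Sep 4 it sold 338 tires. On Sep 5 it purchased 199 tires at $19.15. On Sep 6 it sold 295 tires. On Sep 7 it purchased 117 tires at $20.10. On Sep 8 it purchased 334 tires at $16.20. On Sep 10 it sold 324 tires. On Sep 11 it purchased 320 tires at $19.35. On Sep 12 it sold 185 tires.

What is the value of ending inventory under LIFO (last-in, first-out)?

Sep 4, 338 sold [LIFO — newest first]: 268 @ $15.45 + 70 @ $19.40 = $5,498.60
Sep 6, 295 sold [LIFO — newest first]: 199 @ $19.15 + 96 @ $19.40 = $5,673.25
Sep 10, 324 sold [LIFO — newest first]: 324 @ $16.20 = $5,248.80
Sep 12, 185 sold [LIFO — newest first]: 185 @ $19.35 = $3,579.75
Total COGS = $5,498.60 + $5,673.25 + $5,248.80 + $3,579.75 = $20,000.40
Ending inventory: 90 @ $19.40 + 117 @ $20.10 + 10 @ $16.20 + 135 @ $19.35 = $6,871.95

Ending inventory = $6,871.95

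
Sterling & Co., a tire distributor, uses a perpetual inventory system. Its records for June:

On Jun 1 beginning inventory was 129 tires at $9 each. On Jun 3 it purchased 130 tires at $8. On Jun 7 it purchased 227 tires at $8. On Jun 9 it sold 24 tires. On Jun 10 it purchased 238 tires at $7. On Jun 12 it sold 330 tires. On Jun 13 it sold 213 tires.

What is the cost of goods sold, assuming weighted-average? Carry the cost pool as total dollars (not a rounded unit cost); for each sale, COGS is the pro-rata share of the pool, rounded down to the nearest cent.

COGS = $4,452.87

After Jun 1: 129 on hand, pool $1,161.00 (≈ $9.0000 each)
After Jun 3: 259 on hand, pool $2,201.00 (≈ $8.4981 each)
After Jun 7: 486 on hand, pool $4,017.00 (≈ $8.2654 each)
Jun 9, sell 24: 24/486 × $4,017.00 → $198.37
After Jun 10: 700 on hand, pool $5,484.63 (≈ $7.8352 each)
Jun 12, sell 330: 330/700 × $5,484.63 → $2,585.61
Jun 13, sell 213: 213/370 × $2,899.02 → $1,668.89
Total COGS = $198.37 + $2,585.61 + $1,668.89 = $4,452.87
Ending inventory (cost pool remaining) = $1,230.13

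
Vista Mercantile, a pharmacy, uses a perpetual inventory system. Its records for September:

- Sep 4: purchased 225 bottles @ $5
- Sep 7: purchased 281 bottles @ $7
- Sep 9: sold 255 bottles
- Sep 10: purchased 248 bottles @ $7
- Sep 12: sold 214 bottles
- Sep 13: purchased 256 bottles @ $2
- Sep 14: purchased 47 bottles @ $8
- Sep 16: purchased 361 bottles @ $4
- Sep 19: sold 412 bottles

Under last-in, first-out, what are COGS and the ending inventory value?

COGS = $5,111; ending inventory = $2,049

Sep 9, 255 sold [LIFO — newest first]: 255 @ $7 = $1,785
Sep 12, 214 sold [LIFO — newest first]: 214 @ $7 = $1,498
Sep 19, 412 sold [LIFO — newest first]: 361 @ $4 + 47 @ $8 + 4 @ $2 = $1,828
Total COGS = $1,785 + $1,498 + $1,828 = $5,111
Ending inventory: 225 @ $5 + 26 @ $7 + 34 @ $7 + 252 @ $2 = $2,049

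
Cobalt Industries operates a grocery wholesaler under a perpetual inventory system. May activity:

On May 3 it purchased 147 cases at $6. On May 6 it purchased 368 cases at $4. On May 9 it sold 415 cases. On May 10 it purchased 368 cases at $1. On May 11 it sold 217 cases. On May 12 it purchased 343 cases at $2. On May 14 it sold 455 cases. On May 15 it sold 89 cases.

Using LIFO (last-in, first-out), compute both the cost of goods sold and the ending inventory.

COGS = $3,108; ending inventory = $300

May 9, 415 sold [LIFO — newest first]: 368 @ $4 + 47 @ $6 = $1,754
May 11, 217 sold [LIFO — newest first]: 217 @ $1 = $217
May 14, 455 sold [LIFO — newest first]: 343 @ $2 + 112 @ $1 = $798
May 15, 89 sold [LIFO — newest first]: 39 @ $1 + 50 @ $6 = $339
Total COGS = $1,754 + $217 + $798 + $339 = $3,108
Ending inventory: 50 @ $6 = $300
Check: goods available $3,408 = COGS $3,108 + ending $300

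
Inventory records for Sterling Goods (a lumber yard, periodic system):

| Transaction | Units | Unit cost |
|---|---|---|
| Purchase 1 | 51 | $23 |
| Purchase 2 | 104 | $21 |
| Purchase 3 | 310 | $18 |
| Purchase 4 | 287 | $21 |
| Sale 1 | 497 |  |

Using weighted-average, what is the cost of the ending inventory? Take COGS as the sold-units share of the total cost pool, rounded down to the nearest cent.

Ending inventory = $5,074.23

Sale 1, sell 497: 497/752 × $14,964.00 → $9,889.77
Ending inventory (cost pool remaining) = $5,074.23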